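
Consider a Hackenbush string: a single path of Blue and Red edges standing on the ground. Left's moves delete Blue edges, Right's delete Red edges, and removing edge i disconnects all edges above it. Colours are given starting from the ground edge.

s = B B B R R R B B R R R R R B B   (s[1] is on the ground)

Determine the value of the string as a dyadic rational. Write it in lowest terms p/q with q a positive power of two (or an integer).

1 of 15 · B · max L 0 · min R +∞ → 1
2 of 15 · BB · max L 1 · min R +∞ → 2
3 of 15 · BBB · max L 2 · min R +∞ → 3
4 of 15 · BBBR · max L 2 · min R 3 → 5/2
5 of 15 · BBBRR · max L 2 · min R 5/2 → 9/4
6 of 15 · BBBRRR · max L 2 · min R 9/4 → 17/8
7 of 15 · BBBRRRB · max L 17/8 · min R 9/4 → 35/16
8 of 15 · BBBRRRBB · max L 35/16 · min R 9/4 → 71/32
9 of 15 · BBBRRRBBR · max L 35/16 · min R 71/32 → 141/64
10 of 15 · BBBRRRBBRR · max L 35/16 · min R 141/64 → 281/128
11 of 15 · BBBRRRBBRRR · max L 35/16 · min R 281/128 → 561/256
12 of 15 · BBBRRRBBRRRR · max L 35/16 · min R 561/256 → 1121/512
13 of 15 · BBBRRRBBRRRRR · max L 35/16 · min R 1121/512 → 2241/1024
14 of 15 · BBBRRRBBRRRRRB · max L 2241/1024 · min R 1121/512 → 4483/2048
15 of 15 · BBBRRRBBRRRRRBB · max L 4483/2048 · min R 1121/512 → 8967/4096

8967/4096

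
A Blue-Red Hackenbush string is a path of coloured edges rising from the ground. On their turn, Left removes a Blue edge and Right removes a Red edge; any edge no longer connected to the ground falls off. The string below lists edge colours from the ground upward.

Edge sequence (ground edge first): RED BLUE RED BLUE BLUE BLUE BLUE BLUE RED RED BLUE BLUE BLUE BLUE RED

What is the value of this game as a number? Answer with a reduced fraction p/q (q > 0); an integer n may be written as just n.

-8387/16384

Recurse on prefixes of the 15-edge string RED BLUE RED BLUE BLUE BLUE BLUE BLUE RED RED BLUE BLUE BLUE BLUE RED:
1 of 15 · R · max L −∞ · min R 0 = -1
2 of 15 · RB · max L -1 · min R 0 = -1/2
3 of 15 · RBR · max L -1 · min R -1/2 = -3/4
4 of 15 · RBRB · max L -3/4 · min R -1/2 = -5/8
5 of 15 · RBRBB · max L -5/8 · min R -1/2 = -9/16
6 of 15 · RBRBBB · max L -9/16 · min R -1/2 = -17/32
7 of 15 · RBRBBBB · max L -17/32 · min R -1/2 = -33/64
8 of 15 · RBRBBBBB · max L -33/64 · min R -1/2 = -65/128
9 of 15 · RBRBBBBBR · max L -33/64 · min R -65/128 = -131/256
10 of 15 · RBRBBBBBRR · max L -33/64 · min R -131/256 = -263/512
11 of 15 · RBRBBBBBRRB · max L -263/512 · min R -131/256 = -525/1024
12 of 15 · RBRBBBBBRRBB · max L -525/1024 · min R -131/256 = -1049/2048
13 of 15 · RBRBBBBBRRBBB · max L -1049/2048 · min R -131/256 = -2097/4096
14 of 15 · RBRBBBBBRRBBBB · max L -2097/4096 · min R -131/256 = -4193/8192
15 of 15 · RBRBBBBBRRBBBBR · max L -2097/4096 · min R -4193/8192 = -8387/16384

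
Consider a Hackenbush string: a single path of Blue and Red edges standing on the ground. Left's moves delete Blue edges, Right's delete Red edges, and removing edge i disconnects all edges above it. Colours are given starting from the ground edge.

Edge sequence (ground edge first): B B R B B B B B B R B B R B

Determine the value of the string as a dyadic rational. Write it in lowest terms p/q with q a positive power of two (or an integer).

8155/4096

Prefix values for B B R B B B B B B R B B R B via {L|R} + simplicity:
step 1: add B to get B; options L={ 0 } R={ · } gives 1
step 2: add B to get BB; options L={ 0,1 } R={ · } gives 2
step 3: add R to get BBR; options L={ 0,1 } R={ 2 } gives 3/2
step 4: add B to get BBRB; options L={ 0,1,3/2 } R={ 2 } gives 7/4
step 5: add B to get BBRBB; options L={ 0,1,3/2,7/4 } R={ 2 } gives 15/8
step 6: add B to get BBRBBB; options L={ 0,1,3/2,7/4,15/8 } R={ 2 } gives 31/16
step 7: add B to get BBRBBBB; options L={ 0,1,3/2,7/4,15/8,31/16 } R={ 2 } gives 63/32
step 8: add B to get BBRBBBBB; options L={ 0,1,3/2,7/4,15/8,31/16,63/32 } R={ 2 } gives 127/64
step 9: add B to get BBRBBBBBB; options L={ 0,1,3/2,7/4,15/8,31/16,63/32,127/64 } R={ 2 } gives 255/128
step 10: add R to get BBRBBBBBBR; options L={ 0,1,3/2,7/4,15/8,31/16,63/32,127/64 } R={ 255/128,2 } gives 509/256
step 11: add B to get BBRBBBBBBRB; options L={ 0,1,3/2,7/4,15/8,31/16,63/32,127/64,509/256 } R={ 255/128,2 } gives 1019/512
step 12: add B to get BBRBBBBBBRBB; options L={ 0,1,3/2,7/4,15/8,31/16,63/32,127/64,509/256,1019/512 } R={ 255/128,2 } gives 2039/1024
step 13: add R to get BBRBBBBBBRBBR; options L={ 0,1,3/2,7/4,15/8,31/16,63/32,127/64,509/256,1019/512 } R={ 2039/1024,255/128,2 } gives 4077/2048
step 14: add B to get BBRBBBBBBRBBRB; options L={ 0,1,3/2,7/4,15/8,31/16,63/32,127/64,509/256,1019/512,4077/2048 } R={ 2039/1024,255/128,2 } gives 8155/4096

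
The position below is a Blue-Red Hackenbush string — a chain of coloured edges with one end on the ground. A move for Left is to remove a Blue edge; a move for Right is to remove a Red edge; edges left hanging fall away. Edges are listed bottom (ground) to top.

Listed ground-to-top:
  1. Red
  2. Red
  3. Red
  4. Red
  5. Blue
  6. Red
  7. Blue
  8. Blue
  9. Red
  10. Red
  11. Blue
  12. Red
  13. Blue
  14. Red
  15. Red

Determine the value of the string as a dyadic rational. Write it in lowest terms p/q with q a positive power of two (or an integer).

value(R) = { · | 0 } -> -1
value(RR) = { · | -1, 0 } -> -2
value(RRR) = { · | -2, -1, 0 } -> -3
value(RRRR) = { · | -3, -2, -1, 0 } -> -4
value(RRRRB) = { -4 | -3, -2, -1, 0 } -> -7/2
value(RRRRBR) = { -4 | -7/2, -3, -2, -1, 0 } -> -15/4
value(RRRRBRB) = { -4, -15/4 | -7/2, -3, -2, -1, 0 } -> -29/8
value(RRRRBRBB) = { -4, -15/4, -29/8 | -7/2, -3, -2, -1, 0 } -> -57/16
value(RRRRBRBBR) = { -4, -15/4, -29/8 | -57/16, -7/2, -3, -2, -1, 0 } -> -115/32
value(RRRRBRBBRR) = { -4, -15/4, -29/8 | -115/32, -57/16, -7/2, -3, -2, -1, 0 } -> -231/64
value(RRRRBRBBRRB) = { -4, -15/4, -29/8, -231/64 | -115/32, -57/16, -7/2, -3, -2, -1, 0 } -> -461/128
value(RRRRBRBBRRBR) = { -4, -15/4, -29/8, -231/64 | -461/128, -115/32, -57/16, -7/2, -3, -2, -1, 0 } -> -923/256
value(RRRRBRBBRRBRB) = { -4, -15/4, -29/8, -231/64, -923/256 | -461/128, -115/32, -57/16, -7/2, -3, -2, -1, 0 } -> -1845/512
value(RRRRBRBBRRBRBR) = { -4, -15/4, -29/8, -231/64, -923/256 | -1845/512, -461/128, -115/32, -57/16, -7/2, -3, -2, -1, 0 } -> -3691/1024
value(RRRRBRBBRRBRBRR) = { -4, -15/4, -29/8, -231/64, -923/256 | -3691/1024, -1845/512, -461/128, -115/32, -57/16, -7/2, -3, -2, -1, 0 } -> -7383/2048

-7383/2048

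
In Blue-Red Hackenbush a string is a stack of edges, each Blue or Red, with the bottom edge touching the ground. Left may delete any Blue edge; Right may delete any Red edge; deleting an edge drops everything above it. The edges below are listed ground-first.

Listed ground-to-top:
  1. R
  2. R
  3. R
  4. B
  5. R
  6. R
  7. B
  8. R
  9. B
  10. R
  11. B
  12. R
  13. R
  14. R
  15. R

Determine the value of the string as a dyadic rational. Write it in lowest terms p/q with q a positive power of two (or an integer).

R: Left { — }, Right { 0 } so simplest -1
RR: Left { — }, Right { -1,0 } so simplest -2
RRR: Left { — }, Right { -2,-1,0 } so simplest -3
RRRB: Left { -3 }, Right { -2,-1,0 } so simplest -5/2
RRRBR: Left { -3 }, Right { -5/2,-2,-1,0 } so simplest -11/4
RRRBRR: Left { -3 }, Right { -11/4,-5/2,-2,-1,0 } so simplest -23/8
RRRBRRB: Left { -3,-23/8 }, Right { -11/4,-5/2,-2,-1,0 } so simplest -45/16
RRRBRRBR: Left { -3,-23/8 }, Right { -45/16,-11/4,-5/2,-2,-1,0 } so simplest -91/32
RRRBRRBRB: Left { -3,-23/8,-91/32 }, Right { -45/16,-11/4,-5/2,-2,-1,0 } so simplest -181/64
RRRBRRBRBR: Left { -3,-23/8,-91/32 }, Right { -181/64,-45/16,-11/4,-5/2,-2,-1,0 } so simplest -363/128
RRRBRRBRBRB: Left { -3,-23/8,-91/32,-363/128 }, Right { -181/64,-45/16,-11/4,-5/2,-2,-1,0 } so simplest -725/256
RRRBRRBRBRBR: Left { -3,-23/8,-91/32,-363/128 }, Right { -725/256,-181/64,-45/16,-11/4,-5/2,-2,-1,0 } so simplest -1451/512
RRRBRRBRBRBRR: Left { -3,-23/8,-91/32,-363/128 }, Right { -1451/512,-725/256,-181/64,-45/16,-11/4,-5/2,-2,-1,0 } so simplest -2903/1024
RRRBRRBRBRBRRR: Left { -3,-23/8,-91/32,-363/128 }, Right { -2903/1024,-1451/512,-725/256,-181/64,-45/16,-11/4,-5/2,-2,-1,0 } so simplest -5807/2048
RRRBRRBRBRBRRRR: Left { -3,-23/8,-91/32,-363/128 }, Right { -5807/2048,-2903/1024,-1451/512,-725/256,-181/64,-45/16,-11/4,-5/2,-2,-1,0 } so simplest -11615/4096

-11615/4096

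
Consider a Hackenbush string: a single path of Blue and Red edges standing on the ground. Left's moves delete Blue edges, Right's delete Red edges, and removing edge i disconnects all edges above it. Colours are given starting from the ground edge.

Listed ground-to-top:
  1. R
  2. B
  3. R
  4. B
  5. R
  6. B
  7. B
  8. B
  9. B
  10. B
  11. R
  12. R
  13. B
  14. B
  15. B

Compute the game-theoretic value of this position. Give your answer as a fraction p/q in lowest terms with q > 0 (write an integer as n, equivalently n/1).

Build v(s[:k]) for k = 1..15, string s = R B R B R B B B B B R R B B B.
step 1: add R to get R; options L={ ∅ } R={ 0 } -> -1
step 2: add B to get RB; options L={ -1 } R={ 0 } -> -1/2
step 3: add R to get RBR; options L={ -1 } R={ -1/2 0 } -> -3/4
step 4: add B to get RBRB; options L={ -1 -3/4 } R={ -1/2 0 } -> -5/8
step 5: add R to get RBRBR; options L={ -1 -3/4 } R={ -5/8 -1/2 0 } -> -11/16
step 6: add B to get RBRBRB; options L={ -1 -3/4 -11/16 } R={ -5/8 -1/2 0 } -> -21/32
step 7: add B to get RBRBRBB; options L={ -1 -3/4 -11/16 -21/32 } R={ -5/8 -1/2 0 } -> -41/64
step 8: add B to get RBRBRBBB; options L={ -1 -3/4 -11/16 -21/32 -41/64 } R={ -5/8 -1/2 0 } -> -81/128
step 9: add B to get RBRBRBBBB; options L={ -1 -3/4 -11/16 -21/32 -41/64 -81/128 } R={ -5/8 -1/2 0 } -> -161/256
step 10: add B to get RBRBRBBBBB; options L={ -1 -3/4 -11/16 -21/32 -41/64 -81/128 -161/256 } R={ -5/8 -1/2 0 } -> -321/512
step 11: add R to get RBRBRBBBBBR; options L={ -1 -3/4 -11/16 -21/32 -41/64 -81/128 -161/256 } R={ -321/512 -5/8 -1/2 0 } -> -643/1024
step 12: add R to get RBRBRBBBBBRR; options L={ -1 -3/4 -11/16 -21/32 -41/64 -81/128 -161/256 } R={ -643/1024 -321/512 -5/8 -1/2 0 } -> -1287/2048
step 13: add B to get RBRBRBBBBBRRB; options L={ -1 -3/4 -11/16 -21/32 -41/64 -81/128 -161/256 -1287/2048 } R={ -643/1024 -321/512 -5/8 -1/2 0 } -> -2573/4096
step 14: add B to get RBRBRBBBBBRRBB; options L={ -1 -3/4 -11/16 -21/32 -41/64 -81/128 -161/256 -1287/2048 -2573/4096 } R={ -643/1024 -321/512 -5/8 -1/2 0 } -> -5145/8192
step 15: add B to get RBRBRBBBBBRRBBB; options L={ -1 -3/4 -11/16 -21/32 -41/64 -81/128 -161/256 -1287/2048 -2573/4096 -5145/8192 } R={ -643/1024 -321/512 -5/8 -1/2 0 } -> -10289/16384

-10289/16384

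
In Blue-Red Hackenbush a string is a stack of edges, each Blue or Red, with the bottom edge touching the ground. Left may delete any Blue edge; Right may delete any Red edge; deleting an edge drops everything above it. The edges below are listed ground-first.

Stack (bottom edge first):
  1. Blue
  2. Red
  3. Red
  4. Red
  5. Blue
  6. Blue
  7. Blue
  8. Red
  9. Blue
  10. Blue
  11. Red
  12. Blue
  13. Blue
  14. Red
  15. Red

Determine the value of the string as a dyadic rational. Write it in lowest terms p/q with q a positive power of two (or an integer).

Prefix values for Blue Red Red Red Blue Blue Blue Red Blue Blue Red Blue Blue Red Red via {L|R} + simplicity:
val(B) = { 0 | none } ⇒ 1
val(BR) = { 0 | 1 } ⇒ 1/2
val(BRR) = { 0 | 1/2 1 } ⇒ 1/4
val(BRRR) = { 0 | 1/4 1/2 1 } ⇒ 1/8
val(BRRRB) = { 0 1/8 | 1/4 1/2 1 } ⇒ 3/16
val(BRRRBB) = { 0 1/8 3/16 | 1/4 1/2 1 } ⇒ 7/32
val(BRRRBBB) = { 0 1/8 3/16 7/32 | 1/4 1/2 1 } ⇒ 15/64
val(BRRRBBBR) = { 0 1/8 3/16 7/32 | 15/64 1/4 1/2 1 } ⇒ 29/128
val(BRRRBBBRB) = { 0 1/8 3/16 7/32 29/128 | 15/64 1/4 1/2 1 } ⇒ 59/256
val(BRRRBBBRBB) = { 0 1/8 3/16 7/32 29/128 59/256 | 15/64 1/4 1/2 1 } ⇒ 119/512
val(BRRRBBBRBBR) = { 0 1/8 3/16 7/32 29/128 59/256 | 119/512 15/64 1/4 1/2 1 } ⇒ 237/1024
val(BRRRBBBRBBRB) = { 0 1/8 3/16 7/32 29/128 59/256 237/1024 | 119/512 15/64 1/4 1/2 1 } ⇒ 475/2048
val(BRRRBBBRBBRBB) = { 0 1/8 3/16 7/32 29/128 59/256 237/1024 475/2048 | 119/512 15/64 1/4 1/2 1 } ⇒ 951/4096
val(BRRRBBBRBBRBBR) = { 0 1/8 3/16 7/32 29/128 59/256 237/1024 475/2048 | 951/4096 119/512 15/64 1/4 1/2 1 } ⇒ 1901/8192
val(BRRRBBBRBBRBBRR) = { 0 1/8 3/16 7/32 29/128 59/256 237/1024 475/2048 | 1901/8192 951/4096 119/512 15/64 1/4 1/2 1 } ⇒ 3801/16384

3801/16384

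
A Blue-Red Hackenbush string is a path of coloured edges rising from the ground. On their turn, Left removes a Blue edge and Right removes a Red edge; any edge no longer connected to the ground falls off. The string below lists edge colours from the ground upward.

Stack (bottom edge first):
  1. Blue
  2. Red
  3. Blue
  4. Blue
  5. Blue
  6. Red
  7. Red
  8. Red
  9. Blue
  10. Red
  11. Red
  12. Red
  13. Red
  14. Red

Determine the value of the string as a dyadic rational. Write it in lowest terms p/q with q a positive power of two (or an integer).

7233/8192

Build value(s[:k]) for k = 1..14, string s = Blue Red Blue Blue Blue Red Red Red Blue Red Red Red Red Red.
value_1 [B]  L=[0]  R=[—]  -> 1
value_2 [BR]  L=[0]  R=[1]  -> 1/2
value_3 [BRB]  L=[0, 1/2]  R=[1]  -> 3/4
value_4 [BRBB]  L=[0, 1/2, 3/4]  R=[1]  -> 7/8
value_5 [BRBBB]  L=[0, 1/2, 3/4, 7/8]  R=[1]  -> 15/16
value_6 [BRBBBR]  L=[0, 1/2, 3/4, 7/8]  R=[15/16, 1]  -> 29/32
value_7 [BRBBBRR]  L=[0, 1/2, 3/4, 7/8]  R=[29/32, 15/16, 1]  -> 57/64
value_8 [BRBBBRRR]  L=[0, 1/2, 3/4, 7/8]  R=[57/64, 29/32, 15/16, 1]  -> 113/128
value_9 [BRBBBRRRB]  L=[0, 1/2, 3/4, 7/8, 113/128]  R=[57/64, 29/32, 15/16, 1]  -> 227/256
value_10 [BRBBBRRRBR]  L=[0, 1/2, 3/4, 7/8, 113/128]  R=[227/256, 57/64, 29/32, 15/16, 1]  -> 453/512
value_11 [BRBBBRRRBRR]  L=[0, 1/2, 3/4, 7/8, 113/128]  R=[453/512, 227/256, 57/64, 29/32, 15/16, 1]  -> 905/1024
value_12 [BRBBBRRRBRRR]  L=[0, 1/2, 3/4, 7/8, 113/128]  R=[905/1024, 453/512, 227/256, 57/64, 29/32, 15/16, 1]  -> 1809/2048
value_13 [BRBBBRRRBRRRR]  L=[0, 1/2, 3/4, 7/8, 113/128]  R=[1809/2048, 905/1024, 453/512, 227/256, 57/64, 29/32, 15/16, 1]  -> 3617/4096
value_14 [BRBBBRRRBRRRRR]  L=[0, 1/2, 3/4, 7/8, 113/128]  R=[3617/4096, 1809/2048, 905/1024, 453/512, 227/256, 57/64, 29/32, 15/16, 1]  -> 7233/8192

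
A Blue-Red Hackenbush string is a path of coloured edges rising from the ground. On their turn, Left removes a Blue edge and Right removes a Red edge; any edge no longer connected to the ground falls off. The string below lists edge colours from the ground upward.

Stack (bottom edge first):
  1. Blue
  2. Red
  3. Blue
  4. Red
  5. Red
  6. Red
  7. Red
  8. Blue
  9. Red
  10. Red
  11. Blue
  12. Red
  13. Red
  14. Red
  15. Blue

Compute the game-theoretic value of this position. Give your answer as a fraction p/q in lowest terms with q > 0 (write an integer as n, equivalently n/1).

8483/16384

Build g(s[:k]) for k = 1..15, string s = Blue Red Blue Red Red Red Red Blue Red Red Blue Red Red Red Blue.
step 1: add Blue to get B; options L={ 0 } R={ — } => 1
step 2: add Red to get BR; options L={ 0 } R={ 1 } => 1/2
step 3: add Blue to get BRB; options L={ 0, 1/2 } R={ 1 } => 3/4
step 4: add Red to get BRBR; options L={ 0, 1/2 } R={ 3/4, 1 } => 5/8
step 5: add Red to get BRBRR; options L={ 0, 1/2 } R={ 5/8, 3/4, 1 } => 9/16
step 6: add Red to get BRBRRR; options L={ 0, 1/2 } R={ 9/16, 5/8, 3/4, 1 } => 17/32
step 7: add Red to get BRBRRRR; options L={ 0, 1/2 } R={ 17/32, 9/16, 5/8, 3/4, 1 } => 33/64
step 8: add Blue to get BRBRRRRB; options L={ 0, 1/2, 33/64 } R={ 17/32, 9/16, 5/8, 3/4, 1 } => 67/128
step 9: add Red to get BRBRRRRBR; options L={ 0, 1/2, 33/64 } R={ 67/128, 17/32, 9/16, 5/8, 3/4, 1 } => 133/256
step 10: add Red to get BRBRRRRBRR; options L={ 0, 1/2, 33/64 } R={ 133/256, 67/128, 17/32, 9/16, 5/8, 3/4, 1 } => 265/512
step 11: add Blue to get BRBRRRRBRRB; options L={ 0, 1/2, 33/64, 265/512 } R={ 133/256, 67/128, 17/32, 9/16, 5/8, 3/4, 1 } => 531/1024
step 12: add Red to get BRBRRRRBRRBR; options L={ 0, 1/2, 33/64, 265/512 } R={ 531/1024, 133/256, 67/128, 17/32, 9/16, 5/8, 3/4, 1 } => 1061/2048
step 13: add Red to get BRBRRRRBRRBRR; options L={ 0, 1/2, 33/64, 265/512 } R={ 1061/2048, 531/1024, 133/256, 67/128, 17/32, 9/16, 5/8, 3/4, 1 } => 2121/4096
step 14: add Red to get BRBRRRRBRRBRRR; options L={ 0, 1/2, 33/64, 265/512 } R={ 2121/4096, 1061/2048, 531/1024, 133/256, 67/128, 17/32, 9/16, 5/8, 3/4, 1 } => 4241/8192
step 15: add Blue to get BRBRRRRBRRBRRRB; options L={ 0, 1/2, 33/64, 265/512, 4241/8192 } R={ 2121/4096, 1061/2048, 531/1024, 133/256, 67/128, 17/32, 9/16, 5/8, 3/4, 1 } => 8483/16384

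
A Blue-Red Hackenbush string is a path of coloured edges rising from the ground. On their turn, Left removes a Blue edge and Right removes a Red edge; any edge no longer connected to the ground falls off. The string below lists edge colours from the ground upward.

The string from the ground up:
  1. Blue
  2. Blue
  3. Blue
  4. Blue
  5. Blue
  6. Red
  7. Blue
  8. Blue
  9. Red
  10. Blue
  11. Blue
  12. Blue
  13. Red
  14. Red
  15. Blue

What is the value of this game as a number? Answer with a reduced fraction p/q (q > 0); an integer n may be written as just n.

4979/1024

edge 1 of 15 (Blue): { 0 | — } → 1
edge 2 of 15 (Blue): { 0, 1 | — } → 2
edge 3 of 15 (Blue): { 0, 1, 2 | — } → 3
edge 4 of 15 (Blue): { 0, 1, 2, 3 | — } → 4
edge 5 of 15 (Blue): { 0, 1, 2, 3, 4 | — } → 5
edge 6 of 15 (Red): { 0, 1, 2, 3, 4 | 5 } → 9/2
edge 7 of 15 (Blue): { 0, 1, 2, 3, 4, 9/2 | 5 } → 19/4
edge 8 of 15 (Blue): { 0, 1, 2, 3, 4, 9/2, 19/4 | 5 } → 39/8
edge 9 of 15 (Red): { 0, 1, 2, 3, 4, 9/2, 19/4 | 39/8, 5 } → 77/16
edge 10 of 15 (Blue): { 0, 1, 2, 3, 4, 9/2, 19/4, 77/16 | 39/8, 5 } → 155/32
edge 11 of 15 (Blue): { 0, 1, 2, 3, 4, 9/2, 19/4, 77/16, 155/32 | 39/8, 5 } → 311/64
edge 12 of 15 (Blue): { 0, 1, 2, 3, 4, 9/2, 19/4, 77/16, 155/32, 311/64 | 39/8, 5 } → 623/128
edge 13 of 15 (Red): { 0, 1, 2, 3, 4, 9/2, 19/4, 77/16, 155/32, 311/64 | 623/128, 39/8, 5 } → 1245/256
edge 14 of 15 (Red): { 0, 1, 2, 3, 4, 9/2, 19/4, 77/16, 155/32, 311/64 | 1245/256, 623/128, 39/8, 5 } → 2489/512
edge 15 of 15 (Blue): { 0, 1, 2, 3, 4, 9/2, 19/4, 77/16, 155/32, 311/64, 2489/512 | 1245/256, 623/128, 39/8, 5 } → 4979/1024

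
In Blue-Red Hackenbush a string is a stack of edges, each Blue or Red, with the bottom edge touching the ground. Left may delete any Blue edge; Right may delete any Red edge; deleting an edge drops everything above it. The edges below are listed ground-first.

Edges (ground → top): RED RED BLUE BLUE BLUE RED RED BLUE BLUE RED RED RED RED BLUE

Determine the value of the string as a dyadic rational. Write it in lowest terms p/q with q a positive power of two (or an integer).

R: Left { · }, Right { 0 } ⇒ simplest -1
RR: Left { · }, Right { -1, 0 } ⇒ simplest -2
RRB: Left { -2 }, Right { -1, 0 } ⇒ simplest -3/2
RRBB: Left { -2, -3/2 }, Right { -1, 0 } ⇒ simplest -5/4
RRBBB: Left { -2, -3/2, -5/4 }, Right { -1, 0 } ⇒ simplest -9/8
RRBBBR: Left { -2, -3/2, -5/4 }, Right { -9/8, -1, 0 } ⇒ simplest -19/16
RRBBBRR: Left { -2, -3/2, -5/4 }, Right { -19/16, -9/8, -1, 0 } ⇒ simplest -39/32
RRBBBRRB: Left { -2, -3/2, -5/4, -39/32 }, Right { -19/16, -9/8, -1, 0 } ⇒ simplest -77/64
RRBBBRRBB: Left { -2, -3/2, -5/4, -39/32, -77/64 }, Right { -19/16, -9/8, -1, 0 } ⇒ simplest -153/128
RRBBBRRBBR: Left { -2, -3/2, -5/4, -39/32, -77/64 }, Right { -153/128, -19/16, -9/8, -1, 0 } ⇒ simplest -307/256
RRBBBRRBBRR: Left { -2, -3/2, -5/4, -39/32, -77/64 }, Right { -307/256, -153/128, -19/16, -9/8, -1, 0 } ⇒ simplest -615/512
RRBBBRRBBRRR: Left { -2, -3/2, -5/4, -39/32, -77/64 }, Right { -615/512, -307/256, -153/128, -19/16, -9/8, -1, 0 } ⇒ simplest -1231/1024
RRBBBRRBBRRRR: Left { -2, -3/2, -5/4, -39/32, -77/64 }, Right { -1231/1024, -615/512, -307/256, -153/128, -19/16, -9/8, -1, 0 } ⇒ simplest -2463/2048
RRBBBRRBBRRRRB: Left { -2, -3/2, -5/4, -39/32, -77/64, -2463/2048 }, Right { -1231/1024, -615/512, -307/256, -153/128, -19/16, -9/8, -1, 0 } ⇒ simplest -4925/4096

-4925/4096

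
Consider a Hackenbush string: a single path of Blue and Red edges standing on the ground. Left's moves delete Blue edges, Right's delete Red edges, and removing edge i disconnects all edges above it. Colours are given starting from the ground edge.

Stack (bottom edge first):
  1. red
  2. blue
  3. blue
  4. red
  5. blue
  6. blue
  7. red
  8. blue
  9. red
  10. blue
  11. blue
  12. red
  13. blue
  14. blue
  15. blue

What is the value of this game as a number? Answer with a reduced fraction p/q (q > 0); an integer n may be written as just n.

-4753/16384

edge 1 of 15 (red): { ∅ | 0 } => -1
edge 2 of 15 (blue): { -1 | 0 } => -1/2
edge 3 of 15 (blue): { -1, -1/2 | 0 } => -1/4
edge 4 of 15 (red): { -1, -1/2 | -1/4, 0 } => -3/8
edge 5 of 15 (blue): { -1, -1/2, -3/8 | -1/4, 0 } => -5/16
edge 6 of 15 (blue): { -1, -1/2, -3/8, -5/16 | -1/4, 0 } => -9/32
edge 7 of 15 (red): { -1, -1/2, -3/8, -5/16 | -9/32, -1/4, 0 } => -19/64
edge 8 of 15 (blue): { -1, -1/2, -3/8, -5/16, -19/64 | -9/32, -1/4, 0 } => -37/128
edge 9 of 15 (red): { -1, -1/2, -3/8, -5/16, -19/64 | -37/128, -9/32, -1/4, 0 } => -75/256
edge 10 of 15 (blue): { -1, -1/2, -3/8, -5/16, -19/64, -75/256 | -37/128, -9/32, -1/4, 0 } => -149/512
edge 11 of 15 (blue): { -1, -1/2, -3/8, -5/16, -19/64, -75/256, -149/512 | -37/128, -9/32, -1/4, 0 } => -297/1024
edge 12 of 15 (red): { -1, -1/2, -3/8, -5/16, -19/64, -75/256, -149/512 | -297/1024, -37/128, -9/32, -1/4, 0 } => -595/2048
edge 13 of 15 (blue): { -1, -1/2, -3/8, -5/16, -19/64, -75/256, -149/512, -595/2048 | -297/1024, -37/128, -9/32, -1/4, 0 } => -1189/4096
edge 14 of 15 (blue): { -1, -1/2, -3/8, -5/16, -19/64, -75/256, -149/512, -595/2048, -1189/4096 | -297/1024, -37/128, -9/32, -1/4, 0 } => -2377/8192
edge 15 of 15 (blue): { -1, -1/2, -3/8, -5/16, -19/64, -75/256, -149/512, -595/2048, -1189/4096, -2377/8192 | -297/1024, -37/128, -9/32, -1/4, 0 } => -4753/16384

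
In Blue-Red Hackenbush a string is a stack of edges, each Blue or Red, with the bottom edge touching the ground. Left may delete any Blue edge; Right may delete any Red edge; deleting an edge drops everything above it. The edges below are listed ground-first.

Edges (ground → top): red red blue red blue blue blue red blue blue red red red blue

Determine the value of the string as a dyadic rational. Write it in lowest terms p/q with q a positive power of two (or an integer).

-6301/4096

r: Left {  }, Right { 0 } ⇒ simplest -1
rr: Left {  }, Right { -1; 0 } ⇒ simplest -2
rrb: Left { -2 }, Right { -1; 0 } ⇒ simplest -3/2
rrbr: Left { -2 }, Right { -3/2; -1; 0 } ⇒ simplest -7/4
rrbrb: Left { -2; -7/4 }, Right { -3/2; -1; 0 } ⇒ simplest -13/8
rrbrbb: Left { -2; -7/4; -13/8 }, Right { -3/2; -1; 0 } ⇒ simplest -25/16
rrbrbbb: Left { -2; -7/4; -13/8; -25/16 }, Right { -3/2; -1; 0 } ⇒ simplest -49/32
rrbrbbbr: Left { -2; -7/4; -13/8; -25/16 }, Right { -49/32; -3/2; -1; 0 } ⇒ simplest -99/64
rrbrbbbrb: Left { -2; -7/4; -13/8; -25/16; -99/64 }, Right { -49/32; -3/2; -1; 0 } ⇒ simplest -197/128
rrbrbbbrbb: Left { -2; -7/4; -13/8; -25/16; -99/64; -197/128 }, Right { -49/32; -3/2; -1; 0 } ⇒ simplest -393/256
rrbrbbbrbbr: Left { -2; -7/4; -13/8; -25/16; -99/64; -197/128 }, Right { -393/256; -49/32; -3/2; -1; 0 } ⇒ simplest -787/512
rrbrbbbrbbrr: Left { -2; -7/4; -13/8; -25/16; -99/64; -197/128 }, Right { -787/512; -393/256; -49/32; -3/2; -1; 0 } ⇒ simplest -1575/1024
rrbrbbbrbbrrr: Left { -2; -7/4; -13/8; -25/16; -99/64; -197/128 }, Right { -1575/1024; -787/512; -393/256; -49/32; -3/2; -1; 0 } ⇒ simplest -3151/2048
rrbrbbbrbbrrrb: Left { -2; -7/4; -13/8; -25/16; -99/64; -197/128; -3151/2048 }, Right { -1575/1024; -787/512; -393/256; -49/32; -3/2; -1; 0 } ⇒ simplest -6301/4096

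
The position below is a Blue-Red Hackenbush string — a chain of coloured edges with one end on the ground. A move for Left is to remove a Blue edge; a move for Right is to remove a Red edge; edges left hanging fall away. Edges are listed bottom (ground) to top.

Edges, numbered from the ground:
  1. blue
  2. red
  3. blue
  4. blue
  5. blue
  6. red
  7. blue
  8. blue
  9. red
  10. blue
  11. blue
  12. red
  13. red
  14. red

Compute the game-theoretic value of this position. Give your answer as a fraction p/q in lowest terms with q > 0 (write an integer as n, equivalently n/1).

7601/8192

Recurse on prefixes of the 14-edge string blue red blue blue blue red blue blue red blue blue red red red:
val_1 [b]  L=[0]  R=[none]  = 1
val_2 [br]  L=[0]  R=[1]  = 1/2
val_3 [brb]  L=[0 1/2]  R=[1]  = 3/4
val_4 [brbb]  L=[0 1/2 3/4]  R=[1]  = 7/8
val_5 [brbbb]  L=[0 1/2 3/4 7/8]  R=[1]  = 15/16
val_6 [brbbbr]  L=[0 1/2 3/4 7/8]  R=[15/16 1]  = 29/32
val_7 [brbbbrb]  L=[0 1/2 3/4 7/8 29/32]  R=[15/16 1]  = 59/64
val_8 [brbbbrbb]  L=[0 1/2 3/4 7/8 29/32 59/64]  R=[15/16 1]  = 119/128
val_9 [brbbbrbbr]  L=[0 1/2 3/4 7/8 29/32 59/64]  R=[119/128 15/16 1]  = 237/256
val_10 [brbbbrbbrb]  L=[0 1/2 3/4 7/8 29/32 59/64 237/256]  R=[119/128 15/16 1]  = 475/512
val_11 [brbbbrbbrbb]  L=[0 1/2 3/4 7/8 29/32 59/64 237/256 475/512]  R=[119/128 15/16 1]  = 951/1024
val_12 [brbbbrbbrbbr]  L=[0 1/2 3/4 7/8 29/32 59/64 237/256 475/512]  R=[951/1024 119/128 15/16 1]  = 1901/2048
val_13 [brbbbrbbrbbrr]  L=[0 1/2 3/4 7/8 29/32 59/64 237/256 475/512]  R=[1901/2048 951/1024 119/128 15/16 1]  = 3801/4096
val_14 [brbbbrbbrbbrrr]  L=[0 1/2 3/4 7/8 29/32 59/64 237/256 475/512]  R=[3801/4096 1901/2048 951/1024 119/128 15/16 1]  = 7601/8192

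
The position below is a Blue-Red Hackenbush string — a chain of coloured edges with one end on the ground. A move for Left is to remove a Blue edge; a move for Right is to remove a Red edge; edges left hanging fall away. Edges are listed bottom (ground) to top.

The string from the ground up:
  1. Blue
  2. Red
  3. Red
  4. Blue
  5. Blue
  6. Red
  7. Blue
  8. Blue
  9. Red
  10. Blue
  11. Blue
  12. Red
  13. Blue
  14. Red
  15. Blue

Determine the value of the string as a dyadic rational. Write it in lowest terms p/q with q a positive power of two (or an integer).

G(B) = { 0 | · } gives 1
G(BR) = { 0 | 1 } gives 1/2
G(BRR) = { 0 | 1/2 1 } gives 1/4
G(BRRB) = { 0 1/4 | 1/2 1 } gives 3/8
G(BRRBB) = { 0 1/4 3/8 | 1/2 1 } gives 7/16
G(BRRBBR) = { 0 1/4 3/8 | 7/16 1/2 1 } gives 13/32
G(BRRBBRB) = { 0 1/4 3/8 13/32 | 7/16 1/2 1 } gives 27/64
G(BRRBBRBB) = { 0 1/4 3/8 13/32 27/64 | 7/16 1/2 1 } gives 55/128
G(BRRBBRBBR) = { 0 1/4 3/8 13/32 27/64 | 55/128 7/16 1/2 1 } gives 109/256
G(BRRBBRBBRB) = { 0 1/4 3/8 13/32 27/64 109/256 | 55/128 7/16 1/2 1 } gives 219/512
G(BRRBBRBBRBB) = { 0 1/4 3/8 13/32 27/64 109/256 219/512 | 55/128 7/16 1/2 1 } gives 439/1024
G(BRRBBRBBRBBR) = { 0 1/4 3/8 13/32 27/64 109/256 219/512 | 439/1024 55/128 7/16 1/2 1 } gives 877/2048
G(BRRBBRBBRBBRB) = { 0 1/4 3/8 13/32 27/64 109/256 219/512 877/2048 | 439/1024 55/128 7/16 1/2 1 } gives 1755/4096
G(BRRBBRBBRBBRBR) = { 0 1/4 3/8 13/32 27/64 109/256 219/512 877/2048 | 1755/4096 439/1024 55/128 7/16 1/2 1 } gives 3509/8192
G(BRRBBRBBRBBRBRB) = { 0 1/4 3/8 13/32 27/64 109/256 219/512 877/2048 3509/8192 | 1755/4096 439/1024 55/128 7/16 1/2 1 } gives 7019/16384

7019/16384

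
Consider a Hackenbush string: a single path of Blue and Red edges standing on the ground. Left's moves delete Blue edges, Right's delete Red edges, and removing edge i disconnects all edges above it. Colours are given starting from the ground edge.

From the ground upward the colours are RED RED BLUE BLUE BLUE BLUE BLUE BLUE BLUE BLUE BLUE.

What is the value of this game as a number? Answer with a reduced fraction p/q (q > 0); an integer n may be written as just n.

Build g(s[:k]) for k = 1..11, string s = RED RED BLUE BLUE BLUE BLUE BLUE BLUE BLUE BLUE BLUE.
edge 1 of 11 (RED): { · | 0 } → -1
edge 2 of 11 (RED): { · | -1 0 } → -2
edge 3 of 11 (BLUE): { -2 | -1 0 } → -3/2
edge 4 of 11 (BLUE): { -2 -3/2 | -1 0 } → -5/4
edge 5 of 11 (BLUE): { -2 -3/2 -5/4 | -1 0 } → -9/8
edge 6 of 11 (BLUE): { -2 -3/2 -5/4 -9/8 | -1 0 } → -17/16
edge 7 of 11 (BLUE): { -2 -3/2 -5/4 -9/8 -17/16 | -1 0 } → -33/32
edge 8 of 11 (BLUE): { -2 -3/2 -5/4 -9/8 -17/16 -33/32 | -1 0 } → -65/64
edge 9 of 11 (BLUE): { -2 -3/2 -5/4 -9/8 -17/16 -33/32 -65/64 | -1 0 } → -129/128
edge 10 of 11 (BLUE): { -2 -3/2 -5/4 -9/8 -17/16 -33/32 -65/64 -129/128 | -1 0 } → -257/256
edge 11 of 11 (BLUE): { -2 -3/2 -5/4 -9/8 -17/16 -33/32 -65/64 -129/128 -257/256 | -1 0 } → -513/512

-513/512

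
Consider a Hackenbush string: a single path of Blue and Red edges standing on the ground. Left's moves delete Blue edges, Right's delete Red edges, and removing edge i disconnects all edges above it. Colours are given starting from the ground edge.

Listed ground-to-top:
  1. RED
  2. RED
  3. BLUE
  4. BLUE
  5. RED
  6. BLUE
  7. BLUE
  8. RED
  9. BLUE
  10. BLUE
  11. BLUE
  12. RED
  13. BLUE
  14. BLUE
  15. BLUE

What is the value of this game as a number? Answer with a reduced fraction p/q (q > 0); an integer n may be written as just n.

Prefix values for RED RED BLUE BLUE RED BLUE BLUE RED BLUE BLUE BLUE RED BLUE BLUE BLUE via {L|R} + simplicity:
1 of 15 · R · max L −∞ · min R 0 → -1
2 of 15 · RR · max L −∞ · min R -1 → -2
3 of 15 · RRB · max L -2 · min R -1 → -3/2
4 of 15 · RRBB · max L -3/2 · min R -1 → -5/4
5 of 15 · RRBBR · max L -3/2 · min R -5/4 → -11/8
6 of 15 · RRBBRB · max L -11/8 · min R -5/4 → -21/16
7 of 15 · RRBBRBB · max L -21/16 · min R -5/4 → -41/32
8 of 15 · RRBBRBBR · max L -21/16 · min R -41/32 → -83/64
9 of 15 · RRBBRBBRB · max L -83/64 · min R -41/32 → -165/128
10 of 15 · RRBBRBBRBB · max L -165/128 · min R -41/32 → -329/256
11 of 15 · RRBBRBBRBBB · max L -329/256 · min R -41/32 → -657/512
12 of 15 · RRBBRBBRBBBR · max L -329/256 · min R -657/512 → -1315/1024
13 of 15 · RRBBRBBRBBBRB · max L -1315/1024 · min R -657/512 → -2629/2048
14 of 15 · RRBBRBBRBBBRBB · max L -2629/2048 · min R -657/512 → -5257/4096
15 of 15 · RRBBRBBRBBBRBBB · max L -5257/4096 · min R -657/512 → -10513/8192

-10513/8192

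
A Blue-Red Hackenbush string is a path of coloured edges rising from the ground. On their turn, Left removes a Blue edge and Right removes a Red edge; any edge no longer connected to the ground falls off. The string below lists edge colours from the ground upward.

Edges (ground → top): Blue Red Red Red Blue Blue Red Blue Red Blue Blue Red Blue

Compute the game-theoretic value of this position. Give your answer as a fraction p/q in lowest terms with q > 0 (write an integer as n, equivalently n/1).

859/4096

g_1 [B]  L=[0]  R=[]  => 1
g_2 [BR]  L=[0]  R=[1]  => 1/2
g_3 [BRR]  L=[0]  R=[1/2 1]  => 1/4
g_4 [BRRR]  L=[0]  R=[1/4 1/2 1]  => 1/8
g_5 [BRRRB]  L=[0 1/8]  R=[1/4 1/2 1]  => 3/16
g_6 [BRRRBB]  L=[0 1/8 3/16]  R=[1/4 1/2 1]  => 7/32
g_7 [BRRRBBR]  L=[0 1/8 3/16]  R=[7/32 1/4 1/2 1]  => 13/64
g_8 [BRRRBBRB]  L=[0 1/8 3/16 13/64]  R=[7/32 1/4 1/2 1]  => 27/128
g_9 [BRRRBBRBR]  L=[0 1/8 3/16 13/64]  R=[27/128 7/32 1/4 1/2 1]  => 53/256
g_10 [BRRRBBRBRB]  L=[0 1/8 3/16 13/64 53/256]  R=[27/128 7/32 1/4 1/2 1]  => 107/512
g_11 [BRRRBBRBRBB]  L=[0 1/8 3/16 13/64 53/256 107/512]  R=[27/128 7/32 1/4 1/2 1]  => 215/1024
g_12 [BRRRBBRBRBBR]  L=[0 1/8 3/16 13/64 53/256 107/512]  R=[215/1024 27/128 7/32 1/4 1/2 1]  => 429/2048
g_13 [BRRRBBRBRBBRB]  L=[0 1/8 3/16 13/64 53/256 107/512 429/2048]  R=[215/1024 27/128 7/32 1/4 1/2 1]  => 859/4096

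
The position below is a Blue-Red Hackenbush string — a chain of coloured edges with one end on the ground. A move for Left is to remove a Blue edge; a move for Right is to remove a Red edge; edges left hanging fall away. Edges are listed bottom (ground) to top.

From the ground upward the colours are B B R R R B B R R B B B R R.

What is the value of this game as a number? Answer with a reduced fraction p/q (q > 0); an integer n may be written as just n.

B: Left { 0 }, Right { none } gives simplest 1
BB: Left { 0,1 }, Right { none } gives simplest 2
BBR: Left { 0,1 }, Right { 2 } gives simplest 3/2
BBRR: Left { 0,1 }, Right { 3/2,2 } gives simplest 5/4
BBRRR: Left { 0,1 }, Right { 5/4,3/2,2 } gives simplest 9/8
BBRRRB: Left { 0,1,9/8 }, Right { 5/4,3/2,2 } gives simplest 19/16
BBRRRBB: Left { 0,1,9/8,19/16 }, Right { 5/4,3/2,2 } gives simplest 39/32
BBRRRBBR: Left { 0,1,9/8,19/16 }, Right { 39/32,5/4,3/2,2 } gives simplest 77/64
BBRRRBBRR: Left { 0,1,9/8,19/16 }, Right { 77/64,39/32,5/4,3/2,2 } gives simplest 153/128
BBRRRBBRRB: Left { 0,1,9/8,19/16,153/128 }, Right { 77/64,39/32,5/4,3/2,2 } gives simplest 307/256
BBRRRBBRRBB: Left { 0,1,9/8,19/16,153/128,307/256 }, Right { 77/64,39/32,5/4,3/2,2 } gives simplest 615/512
BBRRRBBRRBBB: Left { 0,1,9/8,19/16,153/128,307/256,615/512 }, Right { 77/64,39/32,5/4,3/2,2 } gives simplest 1231/1024
BBRRRBBRRBBBR: Left { 0,1,9/8,19/16,153/128,307/256,615/512 }, Right { 1231/1024,77/64,39/32,5/4,3/2,2 } gives simplest 2461/2048
BBRRRBBRRBBBRR: Left { 0,1,9/8,19/16,153/128,307/256,615/512 }, Right { 2461/2048,1231/1024,77/64,39/32,5/4,3/2,2 } gives simplest 4921/4096

4921/4096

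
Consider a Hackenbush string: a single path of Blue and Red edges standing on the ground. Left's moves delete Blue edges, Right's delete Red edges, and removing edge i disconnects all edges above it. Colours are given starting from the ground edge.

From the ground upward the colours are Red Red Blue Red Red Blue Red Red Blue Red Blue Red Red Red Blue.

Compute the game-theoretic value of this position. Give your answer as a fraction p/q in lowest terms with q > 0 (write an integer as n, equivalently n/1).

value_1 [R]  L=[]  R=[0]  so -1
value_2 [RR]  L=[]  R=[-1 0]  so -2
value_3 [RRB]  L=[-2]  R=[-1 0]  so -3/2
value_4 [RRBR]  L=[-2]  R=[-3/2 -1 0]  so -7/4
value_5 [RRBRR]  L=[-2]  R=[-7/4 -3/2 -1 0]  so -15/8
value_6 [RRBRRB]  L=[-2 -15/8]  R=[-7/4 -3/2 -1 0]  so -29/16
value_7 [RRBRRBR]  L=[-2 -15/8]  R=[-29/16 -7/4 -3/2 -1 0]  so -59/32
value_8 [RRBRRBRR]  L=[-2 -15/8]  R=[-59/32 -29/16 -7/4 -3/2 -1 0]  so -119/64
value_9 [RRBRRBRRB]  L=[-2 -15/8 -119/64]  R=[-59/32 -29/16 -7/4 -3/2 -1 0]  so -237/128
value_10 [RRBRRBRRBR]  L=[-2 -15/8 -119/64]  R=[-237/128 -59/32 -29/16 -7/4 -3/2 -1 0]  so -475/256
value_11 [RRBRRBRRBRB]  L=[-2 -15/8 -119/64 -475/256]  R=[-237/128 -59/32 -29/16 -7/4 -3/2 -1 0]  so -949/512
value_12 [RRBRRBRRBRBR]  L=[-2 -15/8 -119/64 -475/256]  R=[-949/512 -237/128 -59/32 -29/16 -7/4 -3/2 -1 0]  so -1899/1024
value_13 [RRBRRBRRBRBRR]  L=[-2 -15/8 -119/64 -475/256]  R=[-1899/1024 -949/512 -237/128 -59/32 -29/16 -7/4 -3/2 -1 0]  so -3799/2048
value_14 [RRBRRBRRBRBRRR]  L=[-2 -15/8 -119/64 -475/256]  R=[-3799/2048 -1899/1024 -949/512 -237/128 -59/32 -29/16 -7/4 -3/2 -1 0]  so -7599/4096
value_15 [RRBRRBRRBRBRRRB]  L=[-2 -15/8 -119/64 -475/256 -7599/4096]  R=[-3799/2048 -1899/1024 -949/512 -237/128 -59/32 -29/16 -7/4 -3/2 -1 0]  so -15197/8192

-15197/8192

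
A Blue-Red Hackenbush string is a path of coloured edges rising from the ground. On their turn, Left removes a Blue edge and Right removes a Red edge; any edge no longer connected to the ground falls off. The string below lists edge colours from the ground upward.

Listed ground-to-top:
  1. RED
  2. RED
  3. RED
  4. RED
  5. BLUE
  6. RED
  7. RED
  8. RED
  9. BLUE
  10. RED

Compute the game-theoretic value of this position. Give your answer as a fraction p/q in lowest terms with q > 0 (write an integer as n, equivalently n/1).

-251/64

1 of 10 · R · max L −∞ · min R 0 ⇒ -1
2 of 10 · RR · max L −∞ · min R -1 ⇒ -2
3 of 10 · RRR · max L −∞ · min R -2 ⇒ -3
4 of 10 · RRRR · max L −∞ · min R -3 ⇒ -4
5 of 10 · RRRRB · max L -4 · min R -3 ⇒ -7/2
6 of 10 · RRRRBR · max L -4 · min R -7/2 ⇒ -15/4
7 of 10 · RRRRBRR · max L -4 · min R -15/4 ⇒ -31/8
8 of 10 · RRRRBRRR · max L -4 · min R -31/8 ⇒ -63/16
9 of 10 · RRRRBRRRB · max L -63/16 · min R -31/8 ⇒ -125/32
10 of 10 · RRRRBRRRBR · max L -63/16 · min R -125/32 ⇒ -251/64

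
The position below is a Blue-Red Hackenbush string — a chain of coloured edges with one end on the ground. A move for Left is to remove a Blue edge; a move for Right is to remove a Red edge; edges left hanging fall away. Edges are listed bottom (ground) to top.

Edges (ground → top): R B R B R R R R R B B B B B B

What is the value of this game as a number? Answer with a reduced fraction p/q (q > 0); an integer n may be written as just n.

-12161/16384

g(R) = { — | 0 } so -1
g(RB) = { -1 | 0 } so -1/2
g(RBR) = { -1 | -1/2,0 } so -3/4
g(RBRB) = { -1,-3/4 | -1/2,0 } so -5/8
g(RBRBR) = { -1,-3/4 | -5/8,-1/2,0 } so -11/16
g(RBRBRR) = { -1,-3/4 | -11/16,-5/8,-1/2,0 } so -23/32
g(RBRBRRR) = { -1,-3/4 | -23/32,-11/16,-5/8,-1/2,0 } so -47/64
g(RBRBRRRR) = { -1,-3/4 | -47/64,-23/32,-11/16,-5/8,-1/2,0 } so -95/128
g(RBRBRRRRR) = { -1,-3/4 | -95/128,-47/64,-23/32,-11/16,-5/8,-1/2,0 } so -191/256
g(RBRBRRRRRB) = { -1,-3/4,-191/256 | -95/128,-47/64,-23/32,-11/16,-5/8,-1/2,0 } so -381/512
g(RBRBRRRRRBB) = { -1,-3/4,-191/256,-381/512 | -95/128,-47/64,-23/32,-11/16,-5/8,-1/2,0 } so -761/1024
g(RBRBRRRRRBBB) = { -1,-3/4,-191/256,-381/512,-761/1024 | -95/128,-47/64,-23/32,-11/16,-5/8,-1/2,0 } so -1521/2048
g(RBRBRRRRRBBBB) = { -1,-3/4,-191/256,-381/512,-761/1024,-1521/2048 | -95/128,-47/64,-23/32,-11/16,-5/8,-1/2,0 } so -3041/4096
g(RBRBRRRRRBBBBB) = { -1,-3/4,-191/256,-381/512,-761/1024,-1521/2048,-3041/4096 | -95/128,-47/64,-23/32,-11/16,-5/8,-1/2,0 } so -6081/8192
g(RBRBRRRRRBBBBBB) = { -1,-3/4,-191/256,-381/512,-761/1024,-1521/2048,-3041/4096,-6081/8192 | -95/128,-47/64,-23/32,-11/16,-5/8,-1/2,0 } so -12161/16384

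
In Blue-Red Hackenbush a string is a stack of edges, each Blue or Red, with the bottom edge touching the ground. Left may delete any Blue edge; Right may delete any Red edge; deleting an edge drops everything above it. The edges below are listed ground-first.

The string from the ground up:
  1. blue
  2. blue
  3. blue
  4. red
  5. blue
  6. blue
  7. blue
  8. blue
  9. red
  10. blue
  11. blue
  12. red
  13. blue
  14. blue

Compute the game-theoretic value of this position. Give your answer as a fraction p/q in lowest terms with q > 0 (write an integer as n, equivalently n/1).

6071/2048

Recurse on prefixes of the 14-edge string blue blue blue red blue blue blue blue red blue blue red blue blue:
val(b) = { 0 | (no moves) } -> 1
val(bb) = { 0, 1 | (no moves) } -> 2
val(bbb) = { 0, 1, 2 | (no moves) } -> 3
val(bbbr) = { 0, 1, 2 | 3 } -> 5/2
val(bbbrb) = { 0, 1, 2, 5/2 | 3 } -> 11/4
val(bbbrbb) = { 0, 1, 2, 5/2, 11/4 | 3 } -> 23/8
val(bbbrbbb) = { 0, 1, 2, 5/2, 11/4, 23/8 | 3 } -> 47/16
val(bbbrbbbb) = { 0, 1, 2, 5/2, 11/4, 23/8, 47/16 | 3 } -> 95/32
val(bbbrbbbbr) = { 0, 1, 2, 5/2, 11/4, 23/8, 47/16 | 95/32, 3 } -> 189/64
val(bbbrbbbbrb) = { 0, 1, 2, 5/2, 11/4, 23/8, 47/16, 189/64 | 95/32, 3 } -> 379/128
val(bbbrbbbbrbb) = { 0, 1, 2, 5/2, 11/4, 23/8, 47/16, 189/64, 379/128 | 95/32, 3 } -> 759/256
val(bbbrbbbbrbbr) = { 0, 1, 2, 5/2, 11/4, 23/8, 47/16, 189/64, 379/128 | 759/256, 95/32, 3 } -> 1517/512
val(bbbrbbbbrbbrb) = { 0, 1, 2, 5/2, 11/4, 23/8, 47/16, 189/64, 379/128, 1517/512 | 759/256, 95/32, 3 } -> 3035/1024
val(bbbrbbbbrbbrbb) = { 0, 1, 2, 5/2, 11/4, 23/8, 47/16, 189/64, 379/128, 1517/512, 3035/1024 | 759/256, 95/32, 3 } -> 6071/2048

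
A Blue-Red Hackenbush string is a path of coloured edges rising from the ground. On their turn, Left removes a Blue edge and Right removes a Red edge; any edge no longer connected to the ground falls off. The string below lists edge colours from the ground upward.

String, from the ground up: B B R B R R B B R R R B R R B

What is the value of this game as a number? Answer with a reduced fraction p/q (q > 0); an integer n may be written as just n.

13075/8192

Build G(s[:k]) for k = 1..15, string s = B B R B R R B B R R R B R R B.
G(B) = { 0 |  } so 1
G(BB) = { 0,1 |  } so 2
G(BBR) = { 0,1 | 2 } so 3/2
G(BBRB) = { 0,1,3/2 | 2 } so 7/4
G(BBRBR) = { 0,1,3/2 | 7/4,2 } so 13/8
G(BBRBRR) = { 0,1,3/2 | 13/8,7/4,2 } so 25/16
G(BBRBRRB) = { 0,1,3/2,25/16 | 13/8,7/4,2 } so 51/32
G(BBRBRRBB) = { 0,1,3/2,25/16,51/32 | 13/8,7/4,2 } so 103/64
G(BBRBRRBBR) = { 0,1,3/2,25/16,51/32 | 103/64,13/8,7/4,2 } so 205/128
G(BBRBRRBBRR) = { 0,1,3/2,25/16,51/32 | 205/128,103/64,13/8,7/4,2 } so 409/256
G(BBRBRRBBRRR) = { 0,1,3/2,25/16,51/32 | 409/256,205/128,103/64,13/8,7/4,2 } so 817/512
G(BBRBRRBBRRRB) = { 0,1,3/2,25/16,51/32,817/512 | 409/256,205/128,103/64,13/8,7/4,2 } so 1635/1024
G(BBRBRRBBRRRBR) = { 0,1,3/2,25/16,51/32,817/512 | 1635/1024,409/256,205/128,103/64,13/8,7/4,2 } so 3269/2048
G(BBRBRRBBRRRBRR) = { 0,1,3/2,25/16,51/32,817/512 | 3269/2048,1635/1024,409/256,205/128,103/64,13/8,7/4,2 } so 6537/4096
G(BBRBRRBBRRRBRRB) = { 0,1,3/2,25/16,51/32,817/512,6537/4096 | 3269/2048,1635/1024,409/256,205/128,103/64,13/8,7/4,2 } so 13075/8192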